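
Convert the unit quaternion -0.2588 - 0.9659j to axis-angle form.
axis = (0, -1, 0), θ = 7π/6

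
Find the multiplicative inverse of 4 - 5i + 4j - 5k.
0.0488 + 0.061i - 0.0488j + 0.061k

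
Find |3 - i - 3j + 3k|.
√28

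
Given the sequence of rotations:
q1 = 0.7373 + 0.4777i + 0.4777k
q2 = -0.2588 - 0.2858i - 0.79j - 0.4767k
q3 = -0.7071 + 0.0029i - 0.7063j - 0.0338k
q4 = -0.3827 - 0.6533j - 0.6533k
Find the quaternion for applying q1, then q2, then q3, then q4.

q2 · q1 = 0.1734 - 0.7117i - 0.6737j - 0.0977k
q3 · q2 · q1 = -0.5997 + 0.55i + 0.3782j - 0.4414k
q4 · q3 · q2 · q1 = 0.1882 + 0.325i - 0.1123j + 0.92k
0.1882 + 0.325i - 0.1123j + 0.92k


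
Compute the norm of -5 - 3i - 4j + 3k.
√59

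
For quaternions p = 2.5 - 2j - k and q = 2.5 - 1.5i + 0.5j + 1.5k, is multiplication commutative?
No: pq = 8.75 - 6.25i - 2.25j - 1.75k ≠ 8.75 - 1.25i - 5.25j + 4.25k = qp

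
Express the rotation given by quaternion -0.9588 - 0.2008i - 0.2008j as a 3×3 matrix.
[[0.9194, 0.0806, 0.3851], [0.0806, 0.9194, -0.3851], [-0.3851, 0.3851, 0.8387]]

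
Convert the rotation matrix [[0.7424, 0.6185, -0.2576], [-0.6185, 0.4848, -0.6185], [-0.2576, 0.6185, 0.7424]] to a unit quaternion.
0.8616 + 0.3589i - 0.3589k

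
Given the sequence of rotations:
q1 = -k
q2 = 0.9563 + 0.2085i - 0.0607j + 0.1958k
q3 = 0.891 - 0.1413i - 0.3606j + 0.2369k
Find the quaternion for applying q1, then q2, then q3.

q2 · q1 = 0.1958 + 0.0607i + 0.2085j - 0.9563k
q3 · q2 · q1 = 0.4848 + 0.3219i - 0.0056j - 0.8133k
0.4848 + 0.3219i - 0.0056j - 0.8133k


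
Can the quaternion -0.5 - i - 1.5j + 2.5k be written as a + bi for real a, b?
No. The quaternion -0.5 - i - 1.5j + 2.5k has j-coefficient y = -1.5 and k-coefficient z = 2.5, not both zero, so it does not lie in the complex subalgebra spanned by 1 and i.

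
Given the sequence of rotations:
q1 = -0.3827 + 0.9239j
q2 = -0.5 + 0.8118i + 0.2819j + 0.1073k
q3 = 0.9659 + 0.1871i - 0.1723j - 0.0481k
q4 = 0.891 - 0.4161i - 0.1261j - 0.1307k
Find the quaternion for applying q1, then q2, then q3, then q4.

q2 · q1 = -0.0691 - 0.4098i - 0.5698j + 0.709k
q3 · q2 · q1 = -0.0541 - 0.5583i - 0.6514j + 0.5109k
q4 · q3 · q2 · q1 = -0.2959 - 0.6245i - 0.288j + 0.6629k
-0.2959 - 0.6245i - 0.288j + 0.6629k


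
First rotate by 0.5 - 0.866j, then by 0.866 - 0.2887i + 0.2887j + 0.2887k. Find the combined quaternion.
0.683 + 0.1057i - 0.6056j + 0.3944k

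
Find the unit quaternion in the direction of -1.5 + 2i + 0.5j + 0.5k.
-0.5774 + 0.7698i + 0.1925j + 0.1925k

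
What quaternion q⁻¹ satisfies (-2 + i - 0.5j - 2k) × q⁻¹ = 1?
-0.2162 - 0.1081i + 0.0541j + 0.2162k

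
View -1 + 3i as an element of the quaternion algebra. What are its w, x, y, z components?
-1 + 3i + 0j + 0k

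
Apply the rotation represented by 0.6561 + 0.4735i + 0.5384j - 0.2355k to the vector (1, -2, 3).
(0.122, -3.305, -1.749)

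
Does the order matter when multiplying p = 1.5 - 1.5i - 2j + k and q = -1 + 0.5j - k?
Yes: pq = 0.5 + 3i + 1.25j - 3.25k ≠ 0.5 + 4.25j - 1.75k = qp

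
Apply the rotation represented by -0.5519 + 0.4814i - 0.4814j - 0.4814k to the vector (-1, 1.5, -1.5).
(-1.667, -1.451, 0.784)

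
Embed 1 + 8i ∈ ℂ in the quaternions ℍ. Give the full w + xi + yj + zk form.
1 + 8i + 0j + 0k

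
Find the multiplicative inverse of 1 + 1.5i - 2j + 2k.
0.0889 - 0.1333i + 0.1778j - 0.1778k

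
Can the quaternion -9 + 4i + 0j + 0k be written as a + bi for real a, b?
Yes. The quaternion -9 + 4i has j- and k-coefficients y = z = 0, so it lies in the complex subalgebra spanned by 1 and i.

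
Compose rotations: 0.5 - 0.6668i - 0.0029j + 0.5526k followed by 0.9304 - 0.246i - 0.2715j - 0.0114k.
0.3067 - 0.8935i + 0.0051j + 0.3281k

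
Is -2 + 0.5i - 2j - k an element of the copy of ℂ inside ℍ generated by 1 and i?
No. The quaternion -2 + 0.5i - 2j - k has j-coefficient y = -2 and k-coefficient z = -1, not both zero, so it does not lie in the complex subalgebra spanned by 1 and i.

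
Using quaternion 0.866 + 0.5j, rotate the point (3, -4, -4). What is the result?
(-1.964, -4, -4.598)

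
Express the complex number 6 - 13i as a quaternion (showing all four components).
6 - 13i + 0j + 0k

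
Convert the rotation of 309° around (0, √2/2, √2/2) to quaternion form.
-0.9026 + 0.3044j + 0.3044k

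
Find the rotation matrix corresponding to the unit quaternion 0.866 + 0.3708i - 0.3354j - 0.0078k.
[[0.7749, -0.2352, -0.5867], [-0.2622, 0.7249, -0.637], [0.5751, 0.6475, 0.5]]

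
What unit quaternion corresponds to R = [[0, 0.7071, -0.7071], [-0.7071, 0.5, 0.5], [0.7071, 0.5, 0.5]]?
0.7071 - 0.5j - 0.5k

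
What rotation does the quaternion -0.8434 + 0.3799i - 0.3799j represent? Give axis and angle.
axis = (√2/2, -√2/2, 0), θ = 295°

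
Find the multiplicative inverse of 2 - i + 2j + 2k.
0.1538 + 0.0769i - 0.1538j - 0.1538k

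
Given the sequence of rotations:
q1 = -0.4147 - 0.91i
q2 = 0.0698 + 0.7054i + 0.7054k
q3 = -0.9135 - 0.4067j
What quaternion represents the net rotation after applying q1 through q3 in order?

q2 · q1 = 0.613 - 0.356i - 0.6419j - 0.2925k
q3 · q2 · q1 = -0.821 + 0.4442i + 0.3371j + 0.1224k
-0.821 + 0.4442i + 0.3371j + 0.1224k


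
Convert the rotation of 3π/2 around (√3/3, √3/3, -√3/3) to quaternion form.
-0.7071 + 0.4082i + 0.4082j - 0.4082k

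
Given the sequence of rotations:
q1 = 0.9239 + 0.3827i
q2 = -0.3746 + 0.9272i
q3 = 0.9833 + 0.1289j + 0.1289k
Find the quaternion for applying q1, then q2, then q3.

q2 · q1 = -0.7009 + 0.7133i
q3 · q2 · q1 = -0.6892 + 0.7014i + 0.0016j - 0.1823k
-0.6892 + 0.7014i + 0.0016j - 0.1823k


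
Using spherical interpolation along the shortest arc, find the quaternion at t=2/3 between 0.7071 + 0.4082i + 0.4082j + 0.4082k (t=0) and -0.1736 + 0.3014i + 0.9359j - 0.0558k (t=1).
0.1621 + 0.4029i + 0.8917j + 0.1278k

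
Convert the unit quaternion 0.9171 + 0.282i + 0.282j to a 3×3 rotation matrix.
[[0.841, 0.159, 0.5172], [0.159, 0.841, -0.5172], [-0.5172, 0.5172, 0.6819]]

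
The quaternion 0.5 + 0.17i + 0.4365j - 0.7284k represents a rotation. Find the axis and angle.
axis = (0.1963, 0.504, -0.8411), θ = 2π/3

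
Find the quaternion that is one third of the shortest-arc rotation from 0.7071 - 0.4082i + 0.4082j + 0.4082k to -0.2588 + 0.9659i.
0.6143 - 0.6677i + 0.2973j + 0.2973k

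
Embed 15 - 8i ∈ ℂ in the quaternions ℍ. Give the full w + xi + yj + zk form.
15 - 8i + 0j + 0k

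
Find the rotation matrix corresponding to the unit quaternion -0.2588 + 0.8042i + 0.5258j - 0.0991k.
[[0.4274, 0.7944, -0.4315], [0.897, -0.3131, 0.312], [0.1128, -0.5205, -0.8464]]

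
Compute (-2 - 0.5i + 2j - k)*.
-2 + 0.5i - 2j + k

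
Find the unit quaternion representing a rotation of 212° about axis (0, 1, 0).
-0.2756 + 0.9613j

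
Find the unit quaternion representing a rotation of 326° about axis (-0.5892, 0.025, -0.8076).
-0.9563 - 0.1723i + 0.0073j - 0.2361k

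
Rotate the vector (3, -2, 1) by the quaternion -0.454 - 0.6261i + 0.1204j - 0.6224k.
(2.691, 1.642, 2.016)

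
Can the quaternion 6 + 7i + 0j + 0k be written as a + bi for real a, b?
Yes. The quaternion 6 + 7i has j- and k-coefficients y = z = 0, so it lies in the complex subalgebra spanned by 1 and i.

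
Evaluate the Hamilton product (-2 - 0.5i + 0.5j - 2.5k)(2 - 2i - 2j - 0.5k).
-5.25 - 2.25i + 9.75j - 2k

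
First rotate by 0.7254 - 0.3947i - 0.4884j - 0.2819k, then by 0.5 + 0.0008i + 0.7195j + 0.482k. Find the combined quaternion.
0.8503 - 0.1642i + 0.0877j + 0.4923k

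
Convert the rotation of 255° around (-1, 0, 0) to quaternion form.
-0.6088 - 0.7934i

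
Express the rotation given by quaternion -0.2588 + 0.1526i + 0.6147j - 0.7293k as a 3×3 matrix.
[[-0.8195, -0.1899, -0.5408], [0.5651, -0.1103, -0.8176], [0.0956, -0.9756, 0.1977]]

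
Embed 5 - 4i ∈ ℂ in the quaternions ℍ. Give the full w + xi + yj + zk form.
5 - 4i + 0j + 0k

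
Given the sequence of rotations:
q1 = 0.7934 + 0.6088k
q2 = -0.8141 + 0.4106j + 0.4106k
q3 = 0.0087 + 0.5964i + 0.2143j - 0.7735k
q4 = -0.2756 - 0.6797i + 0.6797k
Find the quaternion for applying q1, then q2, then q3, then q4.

q2 · q1 = -0.8959 + 0.25i + 0.3258j - 0.1699k
q3 · q2 · q1 = -0.3581 - 0.3165i - 0.2812j + 0.8322k
q4 · q3 · q2 · q1 = -0.6821 + 0.5218i + 0.428j - 0.2816k
-0.6821 + 0.5218i + 0.428j - 0.2816k


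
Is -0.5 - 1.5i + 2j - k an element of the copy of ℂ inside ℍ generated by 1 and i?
No. The quaternion -0.5 - 1.5i + 2j - k has j-coefficient y = 2 and k-coefficient z = -1, not both zero, so it does not lie in the complex subalgebra spanned by 1 and i.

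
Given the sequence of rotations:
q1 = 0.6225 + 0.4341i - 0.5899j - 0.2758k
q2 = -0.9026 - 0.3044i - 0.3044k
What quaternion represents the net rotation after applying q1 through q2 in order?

q2 · q1 = -0.5137 - 0.7609i + 0.3164j + 0.239k
-0.5137 - 0.7609i + 0.3164j + 0.239k


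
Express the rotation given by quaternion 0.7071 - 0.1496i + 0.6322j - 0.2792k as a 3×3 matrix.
[[0.0447, 0.2057, 0.9776], [-0.584, 0.7993, -0.1415], [-0.8105, -0.5646, 0.1559]]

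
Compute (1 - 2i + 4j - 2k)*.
1 + 2i - 4j + 2k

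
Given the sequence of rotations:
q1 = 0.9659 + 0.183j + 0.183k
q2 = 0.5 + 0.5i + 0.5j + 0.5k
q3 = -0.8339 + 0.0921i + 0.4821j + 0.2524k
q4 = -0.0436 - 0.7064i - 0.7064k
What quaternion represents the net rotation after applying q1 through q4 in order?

q2 · q1 = 0.2999 + 0.4829i + 0.4829j + 0.666k
q3 · q2 · q1 = -0.6955 - 0.1759i - 0.1976j - 0.668k
q4 · q3 · q2 · q1 = -0.5658 + 0.3594i - 0.339j + 0.66k
-0.5658 + 0.3594i - 0.339j + 0.66k


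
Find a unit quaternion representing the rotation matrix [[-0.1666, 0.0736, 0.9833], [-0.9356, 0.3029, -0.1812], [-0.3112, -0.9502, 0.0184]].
0.5373 - 0.3578i + 0.6023j - 0.4696k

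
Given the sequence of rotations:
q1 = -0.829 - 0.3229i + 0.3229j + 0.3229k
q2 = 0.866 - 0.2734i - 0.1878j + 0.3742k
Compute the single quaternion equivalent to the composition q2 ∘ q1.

q2 · q1 = -0.8664 - 0.2345i + 0.4028j - 0.1795k
-0.8664 - 0.2345i + 0.4028j - 0.1795k


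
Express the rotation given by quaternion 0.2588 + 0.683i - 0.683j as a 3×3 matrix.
[[0.067, -0.933, -0.3535], [-0.933, 0.067, -0.3535], [0.3535, 0.3535, -0.866]]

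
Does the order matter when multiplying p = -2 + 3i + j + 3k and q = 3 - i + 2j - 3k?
Yes: pq = 4 + 2i + 5j + 22k ≠ 4 + 20i - 7j + 8k = qp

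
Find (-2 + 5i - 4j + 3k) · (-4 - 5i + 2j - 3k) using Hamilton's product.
50 - 4i + 12j - 16k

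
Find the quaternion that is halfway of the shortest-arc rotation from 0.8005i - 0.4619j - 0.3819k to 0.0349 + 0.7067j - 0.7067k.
-0.024 + 0.5507i - 0.8039j + 0.2234k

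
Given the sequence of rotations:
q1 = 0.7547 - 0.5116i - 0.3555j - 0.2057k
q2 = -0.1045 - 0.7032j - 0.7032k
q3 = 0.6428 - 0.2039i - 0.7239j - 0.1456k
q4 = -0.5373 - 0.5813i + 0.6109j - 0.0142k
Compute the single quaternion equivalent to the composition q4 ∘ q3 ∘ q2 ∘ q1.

q2 · q1 = -0.4735 - 0.0519i - 0.1338j - 0.869k
q3 · q2 · q1 = -0.5383 + 0.6728i + 0.0871j - 0.4999k
q4 · q3 · q2 · q1 = 0.62 - 0.3527i - 0.6758j - 0.1854k
0.62 - 0.3527i - 0.6758j - 0.1854k


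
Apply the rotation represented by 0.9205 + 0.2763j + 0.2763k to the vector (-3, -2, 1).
(-0.558, -3.068, 2.068)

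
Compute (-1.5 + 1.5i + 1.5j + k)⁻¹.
-0.1935 - 0.1935i - 0.1935j - 0.129k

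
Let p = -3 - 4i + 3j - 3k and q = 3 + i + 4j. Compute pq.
-17 - 3i - 6j - 28k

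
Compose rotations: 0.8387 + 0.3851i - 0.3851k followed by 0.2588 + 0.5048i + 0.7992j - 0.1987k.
-0.0539 + 0.2153i + 0.7882j - 0.5741k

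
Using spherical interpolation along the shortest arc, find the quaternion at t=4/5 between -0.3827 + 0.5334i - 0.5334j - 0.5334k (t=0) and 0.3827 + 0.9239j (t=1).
-0.4082 + 0.1211i - 0.8967j - 0.1211k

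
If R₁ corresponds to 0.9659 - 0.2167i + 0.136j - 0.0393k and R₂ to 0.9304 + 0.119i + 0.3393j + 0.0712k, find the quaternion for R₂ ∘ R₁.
0.8811 - 0.1097i + 0.4435j + 0.1219k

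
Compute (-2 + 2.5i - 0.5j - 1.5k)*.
-2 - 2.5i + 0.5j + 1.5k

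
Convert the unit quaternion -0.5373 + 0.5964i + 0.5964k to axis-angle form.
axis = (√2/2, 0, √2/2), θ = 245°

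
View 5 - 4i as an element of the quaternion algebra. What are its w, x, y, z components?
5 - 4i + 0j + 0k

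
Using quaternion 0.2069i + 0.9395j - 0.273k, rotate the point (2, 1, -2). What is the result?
(-1.214, 2.569, 0.963)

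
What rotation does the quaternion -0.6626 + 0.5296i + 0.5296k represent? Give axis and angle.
axis = (√2/2, 0, √2/2), θ = 263°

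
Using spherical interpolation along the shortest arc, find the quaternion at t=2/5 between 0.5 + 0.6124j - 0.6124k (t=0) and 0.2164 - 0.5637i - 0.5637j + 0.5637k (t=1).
0.233 + 0.257i + 0.6632j - 0.6632k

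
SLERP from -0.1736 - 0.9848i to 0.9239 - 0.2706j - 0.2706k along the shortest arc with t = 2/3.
-0.8354 - 0.4518i + 0.2214j + 0.2214k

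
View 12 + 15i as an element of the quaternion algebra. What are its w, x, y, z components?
12 + 15i + 0j + 0k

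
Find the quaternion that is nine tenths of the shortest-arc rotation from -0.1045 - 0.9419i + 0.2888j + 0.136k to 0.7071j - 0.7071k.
-0.0153 - 0.1381i + 0.7307j - 0.6684k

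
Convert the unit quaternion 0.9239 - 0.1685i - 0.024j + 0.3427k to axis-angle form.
axis = (-0.4404, -0.0627, 0.8956), θ = π/4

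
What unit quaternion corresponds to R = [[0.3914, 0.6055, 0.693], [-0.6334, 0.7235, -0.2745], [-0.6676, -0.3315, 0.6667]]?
0.8339 - 0.0171i + 0.4079j - 0.3714k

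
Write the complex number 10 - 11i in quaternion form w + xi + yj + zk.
10 - 11i + 0j + 0k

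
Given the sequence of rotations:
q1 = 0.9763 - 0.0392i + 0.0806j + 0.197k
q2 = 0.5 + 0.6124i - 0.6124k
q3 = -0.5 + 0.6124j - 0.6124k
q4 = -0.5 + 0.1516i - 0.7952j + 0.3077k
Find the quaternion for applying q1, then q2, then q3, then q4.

q2 · q1 = 0.6328 + 0.6276i - 0.0563j - 0.45k
q3 · q2 · q1 = -0.5575 - 0.6239i + 0.0313j - 0.5469k
q4 · q3 · q2 · q1 = 0.5665 + 0.6527i + 0.3186j - 0.3895k
0.5665 + 0.6527i + 0.3186j - 0.3895k


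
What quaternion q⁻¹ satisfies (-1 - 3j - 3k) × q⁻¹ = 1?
-0.0526 + 0.1579j + 0.1579k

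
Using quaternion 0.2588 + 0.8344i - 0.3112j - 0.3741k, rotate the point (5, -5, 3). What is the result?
(1.904, -0.8, -7.398)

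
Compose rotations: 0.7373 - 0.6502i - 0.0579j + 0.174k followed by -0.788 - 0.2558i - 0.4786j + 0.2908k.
-0.8256 + 0.2573i - 0.4518j - 0.2191k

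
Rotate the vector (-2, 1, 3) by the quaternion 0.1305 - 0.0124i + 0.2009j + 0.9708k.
(1.758, -0.202, 3.297)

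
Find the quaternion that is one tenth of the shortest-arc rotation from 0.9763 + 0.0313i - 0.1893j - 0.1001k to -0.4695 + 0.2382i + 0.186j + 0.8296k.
0.9617 + 0.0011i - 0.1976j - 0.1902k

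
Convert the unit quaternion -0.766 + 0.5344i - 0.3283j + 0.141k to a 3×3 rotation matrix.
[[0.7447, -0.1349, 0.6537], [-0.5669, 0.3891, 0.7261], [-0.3523, -0.9113, 0.2133]]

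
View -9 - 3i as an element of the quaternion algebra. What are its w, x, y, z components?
-9 - 3i + 0j + 0k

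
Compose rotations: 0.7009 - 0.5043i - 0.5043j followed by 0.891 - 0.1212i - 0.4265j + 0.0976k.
0.3483 - 0.4851i - 0.7975j - 0.0856k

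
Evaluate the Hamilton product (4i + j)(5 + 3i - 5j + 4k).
-7 + 24i - 11j - 23k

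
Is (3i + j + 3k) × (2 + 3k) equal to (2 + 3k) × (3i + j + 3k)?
No: pq = -9 + 9i - 7j + 6k ≠ -9 + 3i + 11j + 6k = qp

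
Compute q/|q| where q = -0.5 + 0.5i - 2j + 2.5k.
-0.1525 + 0.1525i - 0.61j + 0.7625k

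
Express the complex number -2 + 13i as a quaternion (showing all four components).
-2 + 13i + 0j + 0k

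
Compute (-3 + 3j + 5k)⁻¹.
-0.0698 - 0.0698j - 0.1163k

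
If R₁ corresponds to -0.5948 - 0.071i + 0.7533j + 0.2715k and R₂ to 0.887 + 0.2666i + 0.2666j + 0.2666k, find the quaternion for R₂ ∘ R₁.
-0.7819 - 0.35i + 0.4183j + 0.302k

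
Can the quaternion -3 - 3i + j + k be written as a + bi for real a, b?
No. The quaternion -3 - 3i + j + k has j-coefficient y = 1 and k-coefficient z = 1, not both zero, so it does not lie in the complex subalgebra spanned by 1 and i.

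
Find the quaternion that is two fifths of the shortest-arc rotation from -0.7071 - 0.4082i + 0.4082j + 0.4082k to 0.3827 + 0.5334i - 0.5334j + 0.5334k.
-0.6621 - 0.5296i + 0.5296j + 0.0264k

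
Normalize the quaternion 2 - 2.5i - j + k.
0.5714 - 0.7143i - 0.2857j + 0.2857k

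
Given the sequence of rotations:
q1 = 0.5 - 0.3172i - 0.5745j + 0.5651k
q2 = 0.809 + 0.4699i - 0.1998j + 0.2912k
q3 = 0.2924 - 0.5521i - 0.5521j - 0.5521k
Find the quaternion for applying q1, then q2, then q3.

q2 · q1 = 0.2742 + 0.0327i - 0.9226j + 0.2694k
q3 · q2 · q1 = -0.2624 - 0.7999i - 0.2905j + 0.4548k
-0.2624 - 0.7999i - 0.2905j + 0.4548k


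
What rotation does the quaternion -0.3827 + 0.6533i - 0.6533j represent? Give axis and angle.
axis = (√2/2, -√2/2, 0), θ = 5π/4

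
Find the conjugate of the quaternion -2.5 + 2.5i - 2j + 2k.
-2.5 - 2.5i + 2j - 2k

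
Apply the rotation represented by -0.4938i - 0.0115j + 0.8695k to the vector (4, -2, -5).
(2.222, 2.145, -5.955)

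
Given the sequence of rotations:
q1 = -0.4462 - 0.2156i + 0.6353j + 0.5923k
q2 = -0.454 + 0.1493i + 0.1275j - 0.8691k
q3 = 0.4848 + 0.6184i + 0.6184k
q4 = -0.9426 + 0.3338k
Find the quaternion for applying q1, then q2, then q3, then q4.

q2 · q1 = 0.6685 + 0.6589i - 0.2464j + 0.2412k
q3 · q2 · q1 = -0.2325 + 0.8852i + 0.1389j + 0.378k
q4 · q3 · q2 · q1 = 0.093 - 0.8808i + 0.1646j - 0.4339k
0.093 - 0.8808i + 0.1646j - 0.4339k


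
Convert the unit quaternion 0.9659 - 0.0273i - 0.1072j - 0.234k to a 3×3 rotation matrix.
[[0.8675, 0.4579, -0.1943], [-0.4462, 0.889, 0.1029], [0.2199, -0.0026, 0.9755]]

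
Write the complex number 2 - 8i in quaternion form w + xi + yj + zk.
2 - 8i + 0j + 0k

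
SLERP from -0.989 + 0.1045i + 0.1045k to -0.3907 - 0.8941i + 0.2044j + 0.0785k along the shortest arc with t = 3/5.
-0.7846 - 0.5921i + 0.1475j + 0.1098k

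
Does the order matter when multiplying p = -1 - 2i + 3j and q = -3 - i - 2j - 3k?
Yes: pq = 7 - 2i - 13j + 10k ≠ 7 + 16i - j - 4k = qp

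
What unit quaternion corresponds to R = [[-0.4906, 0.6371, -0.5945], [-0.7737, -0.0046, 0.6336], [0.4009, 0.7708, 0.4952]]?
-0.5 - 0.0686i + 0.4977j + 0.7054k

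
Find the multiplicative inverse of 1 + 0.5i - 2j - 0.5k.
0.1818 - 0.0909i + 0.3636j + 0.0909k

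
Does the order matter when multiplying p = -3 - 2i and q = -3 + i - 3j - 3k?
Yes: pq = 11 + 3i + 3j + 15k ≠ 11 + 3i + 15j + 3k = qp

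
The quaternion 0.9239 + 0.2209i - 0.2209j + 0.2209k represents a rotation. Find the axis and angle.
axis = (√3/3, -√3/3, √3/3), θ = π/4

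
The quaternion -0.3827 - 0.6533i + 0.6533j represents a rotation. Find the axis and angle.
axis = (-√2/2, √2/2, 0), θ = 5π/4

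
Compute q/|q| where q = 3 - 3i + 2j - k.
0.6255 - 0.6255i + 0.417j - 0.2085k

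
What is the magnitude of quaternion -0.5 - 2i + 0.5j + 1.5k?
2.598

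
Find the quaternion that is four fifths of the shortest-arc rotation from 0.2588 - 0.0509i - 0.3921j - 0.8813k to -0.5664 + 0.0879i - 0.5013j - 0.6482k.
-0.4179 + 0.0624i - 0.5121j - 0.7478k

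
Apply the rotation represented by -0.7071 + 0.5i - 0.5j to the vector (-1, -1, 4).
(2.828, 2.828, 1.414)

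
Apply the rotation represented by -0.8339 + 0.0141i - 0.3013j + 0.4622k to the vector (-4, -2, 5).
(-0.512, 0.698, 6.652)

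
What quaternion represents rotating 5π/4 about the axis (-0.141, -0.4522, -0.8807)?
-0.3827 - 0.1303i - 0.4178j - 0.8137k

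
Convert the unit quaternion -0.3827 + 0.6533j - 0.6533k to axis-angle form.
axis = (0, √2/2, -√2/2), θ = 5π/4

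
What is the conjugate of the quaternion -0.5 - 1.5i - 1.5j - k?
-0.5 + 1.5i + 1.5j + k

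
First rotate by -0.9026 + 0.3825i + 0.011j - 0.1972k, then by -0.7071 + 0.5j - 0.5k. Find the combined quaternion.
0.5341 - 0.3636i - 0.6503j + 0.3995k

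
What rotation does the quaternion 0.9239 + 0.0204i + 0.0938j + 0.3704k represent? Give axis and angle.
axis = (0.0533, 0.2451, 0.968), θ = π/4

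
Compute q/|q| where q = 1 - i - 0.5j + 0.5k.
0.6325 - 0.6325i - 0.3162j + 0.3162k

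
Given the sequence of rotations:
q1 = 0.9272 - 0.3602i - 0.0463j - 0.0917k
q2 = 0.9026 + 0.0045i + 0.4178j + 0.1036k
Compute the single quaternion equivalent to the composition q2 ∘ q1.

q2 · q1 = 0.8674 - 0.3545i + 0.3087j + 0.1636k
0.8674 - 0.3545i + 0.3087j + 0.1636k


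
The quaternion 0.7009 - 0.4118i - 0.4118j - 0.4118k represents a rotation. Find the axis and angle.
axis = (-√3/3, -√3/3, -√3/3), θ = 91°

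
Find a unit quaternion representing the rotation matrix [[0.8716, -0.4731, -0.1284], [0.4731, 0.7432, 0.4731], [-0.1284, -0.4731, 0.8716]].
0.9336 - 0.2534i + 0.2534k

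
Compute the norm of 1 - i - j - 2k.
√7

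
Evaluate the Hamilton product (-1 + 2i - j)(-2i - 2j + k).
2 + i - 7k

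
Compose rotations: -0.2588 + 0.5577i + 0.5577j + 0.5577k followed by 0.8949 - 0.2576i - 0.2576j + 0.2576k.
-0.0879 + 0.2784i + 0.8531j + 0.4324k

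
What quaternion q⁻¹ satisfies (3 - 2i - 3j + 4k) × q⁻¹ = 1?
0.0789 + 0.0526i + 0.0789j - 0.1053k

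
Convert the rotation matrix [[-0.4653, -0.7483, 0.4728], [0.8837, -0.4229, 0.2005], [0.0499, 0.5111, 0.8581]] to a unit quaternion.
0.4924 + 0.1577i + 0.2147j + 0.8286k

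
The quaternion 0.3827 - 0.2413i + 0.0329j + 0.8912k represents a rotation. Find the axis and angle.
axis = (-0.2612, 0.0356, 0.9646), θ = 3π/4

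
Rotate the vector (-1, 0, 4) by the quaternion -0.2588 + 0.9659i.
(-1, 2, -3.464)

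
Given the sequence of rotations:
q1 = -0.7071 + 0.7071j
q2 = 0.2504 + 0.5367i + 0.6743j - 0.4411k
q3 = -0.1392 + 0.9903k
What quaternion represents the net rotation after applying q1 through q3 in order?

q2 · q1 = -0.6539 - 0.0676i - 0.2997j + 0.6914k
q3 · q2 · q1 = -0.5937 + 0.3062i - 0.0252j - 0.7438k
-0.5937 + 0.3062i - 0.0252j - 0.7438k


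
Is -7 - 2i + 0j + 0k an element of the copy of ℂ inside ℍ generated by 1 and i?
Yes. The quaternion -7 - 2i has j- and k-coefficients y = z = 0, so it lies in the complex subalgebra spanned by 1 and i.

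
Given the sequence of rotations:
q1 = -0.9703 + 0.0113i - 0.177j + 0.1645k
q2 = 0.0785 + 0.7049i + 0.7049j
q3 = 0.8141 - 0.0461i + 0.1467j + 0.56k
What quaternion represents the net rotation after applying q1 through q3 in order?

q2 · q1 = 0.0406 - 0.5671i - 0.8138j - 0.1198k
q3 · q2 · q1 = 0.1934 - 0.0254i - 0.9797j + 0.0459k
0.1934 - 0.0254i - 0.9797j + 0.0459k


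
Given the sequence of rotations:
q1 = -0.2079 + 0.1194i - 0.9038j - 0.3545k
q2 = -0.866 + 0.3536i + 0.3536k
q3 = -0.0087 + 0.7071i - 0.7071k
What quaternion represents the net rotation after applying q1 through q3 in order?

q2 · q1 = 0.2632 + 0.1427i + 0.9503j - 0.0861k
q3 · q2 · q1 = -0.1641 + 0.8568i - 0.0483j + 0.4866k
-0.1641 + 0.8568i - 0.0483j + 0.4866k


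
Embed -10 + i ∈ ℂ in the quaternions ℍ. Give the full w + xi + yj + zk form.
-10 + i + 0j + 0k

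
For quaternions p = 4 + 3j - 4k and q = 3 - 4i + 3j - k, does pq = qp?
No: pq = -1 - 7i + 37j - 4k ≠ -1 - 25i + 5j - 28k = qp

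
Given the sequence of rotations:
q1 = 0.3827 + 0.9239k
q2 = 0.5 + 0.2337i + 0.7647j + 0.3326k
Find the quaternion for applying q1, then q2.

q2 · q1 = -0.1159 + 0.7959i + 0.0767j + 0.5892k
-0.1159 + 0.7959i + 0.0767j + 0.5892k


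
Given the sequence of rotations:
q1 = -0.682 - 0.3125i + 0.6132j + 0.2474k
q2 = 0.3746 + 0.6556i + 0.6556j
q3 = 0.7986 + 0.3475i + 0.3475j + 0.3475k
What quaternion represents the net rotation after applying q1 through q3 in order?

q2 · q1 = -0.4526 - 0.402i - 0.3796j + 0.6996k
q3 · q2 · q1 = -0.333 - 0.1033i - 0.8432j + 0.4092k
-0.333 - 0.1033i - 0.8432j + 0.4092k


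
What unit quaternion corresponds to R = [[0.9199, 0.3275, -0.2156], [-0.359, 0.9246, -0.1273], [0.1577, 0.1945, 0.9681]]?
0.9763 + 0.0824i - 0.0956j - 0.1758k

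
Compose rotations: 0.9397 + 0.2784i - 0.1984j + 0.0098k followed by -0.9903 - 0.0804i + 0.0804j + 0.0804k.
-0.893 - 0.3345i + 0.2952j + 0.0594k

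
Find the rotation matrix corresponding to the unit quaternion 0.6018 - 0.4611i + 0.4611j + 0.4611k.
[[0.1495, -0.9802, 0.1298], [0.1298, 0.1495, 0.9802], [-0.9802, -0.1298, 0.1495]]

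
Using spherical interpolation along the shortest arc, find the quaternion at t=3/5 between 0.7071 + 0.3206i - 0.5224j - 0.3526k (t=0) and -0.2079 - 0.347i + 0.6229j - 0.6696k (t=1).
0.5002 + 0.4065i - 0.7032j + 0.3002k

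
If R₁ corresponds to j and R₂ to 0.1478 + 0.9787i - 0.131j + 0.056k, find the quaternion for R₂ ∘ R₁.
0.131 - 0.056i + 0.1478j + 0.9787k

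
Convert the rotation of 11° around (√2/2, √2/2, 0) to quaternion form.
0.9954 + 0.0678i + 0.0678j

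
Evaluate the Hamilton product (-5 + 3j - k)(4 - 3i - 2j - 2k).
-16 + 7i + 25j + 15k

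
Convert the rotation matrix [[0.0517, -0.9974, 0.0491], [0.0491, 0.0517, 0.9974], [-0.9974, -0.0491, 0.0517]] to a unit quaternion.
0.5374 - 0.4869i + 0.4869j + 0.4869k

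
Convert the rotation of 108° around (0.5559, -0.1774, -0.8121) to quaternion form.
0.5878 + 0.4497i - 0.1435j - 0.657k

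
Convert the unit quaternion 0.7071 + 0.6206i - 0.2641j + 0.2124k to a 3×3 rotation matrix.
[[0.7703, -0.6282, -0.1099], [-0.0274, 0.1395, -0.9898], [0.6371, 0.7655, 0.0902]]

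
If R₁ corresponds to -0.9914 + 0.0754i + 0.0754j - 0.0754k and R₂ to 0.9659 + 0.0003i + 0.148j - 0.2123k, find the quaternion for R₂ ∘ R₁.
-0.9848 + 0.0774i - 0.0899j + 0.1265k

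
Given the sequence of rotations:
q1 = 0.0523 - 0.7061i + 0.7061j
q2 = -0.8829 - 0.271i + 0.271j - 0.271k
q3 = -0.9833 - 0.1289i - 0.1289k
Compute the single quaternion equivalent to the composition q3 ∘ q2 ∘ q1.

q2 · q1 = -0.4289 + 0.8006i - 0.4179j - 0.0142k
q3 · q2 · q1 = 0.5231 - 0.7858i + 0.3059j + 0.1231k
0.5231 - 0.7858i + 0.3059j + 0.1231k


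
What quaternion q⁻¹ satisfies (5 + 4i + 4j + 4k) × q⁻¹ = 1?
0.0685 - 0.0548i - 0.0548j - 0.0548k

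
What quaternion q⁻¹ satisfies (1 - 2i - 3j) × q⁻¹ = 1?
0.0714 + 0.1429i + 0.2143j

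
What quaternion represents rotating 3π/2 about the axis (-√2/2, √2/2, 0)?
-0.7071 - 0.5i + 0.5j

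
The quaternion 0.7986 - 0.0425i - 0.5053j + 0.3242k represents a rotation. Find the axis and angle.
axis = (-0.0706, -0.8396, 0.5387), θ = 74°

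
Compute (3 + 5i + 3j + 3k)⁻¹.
0.0577 - 0.0962i - 0.0577j - 0.0577k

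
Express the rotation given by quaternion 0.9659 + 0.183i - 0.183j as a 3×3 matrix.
[[0.933, -0.067, -0.3535], [-0.067, 0.933, -0.3535], [0.3535, 0.3535, 0.866]]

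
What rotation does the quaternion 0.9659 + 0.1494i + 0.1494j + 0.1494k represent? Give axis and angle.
axis = (√3/3, √3/3, √3/3), θ = π/6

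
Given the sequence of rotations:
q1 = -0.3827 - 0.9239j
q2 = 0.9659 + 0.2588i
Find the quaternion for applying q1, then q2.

q2 · q1 = -0.3696 - 0.099i - 0.8924j - 0.2391k
-0.3696 - 0.099i - 0.8924j - 0.2391k


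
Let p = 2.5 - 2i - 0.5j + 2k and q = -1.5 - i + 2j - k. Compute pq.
-2.75 - 3i + 1.75j - 10k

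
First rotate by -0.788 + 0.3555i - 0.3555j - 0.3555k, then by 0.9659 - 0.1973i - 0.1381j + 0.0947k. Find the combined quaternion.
-0.7064 + 0.5816i - 0.271j - 0.2988k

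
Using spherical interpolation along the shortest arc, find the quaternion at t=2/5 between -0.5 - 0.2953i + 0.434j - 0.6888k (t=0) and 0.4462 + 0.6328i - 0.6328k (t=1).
-0.1414 + 0.1305i + 0.3472j - 0.9178k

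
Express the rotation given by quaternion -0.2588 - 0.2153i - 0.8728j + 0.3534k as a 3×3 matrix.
[[-0.7733, 0.5587, 0.2996], [0.1929, 0.6575, -0.7283], [-0.6039, -0.5055, -0.6163]]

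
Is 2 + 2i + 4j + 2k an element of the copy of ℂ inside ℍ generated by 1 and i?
No. The quaternion 2 + 2i + 4j + 2k has j-coefficient y = 4 and k-coefficient z = 2, not both zero, so it does not lie in the complex subalgebra spanned by 1 and i.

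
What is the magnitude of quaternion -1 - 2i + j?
√6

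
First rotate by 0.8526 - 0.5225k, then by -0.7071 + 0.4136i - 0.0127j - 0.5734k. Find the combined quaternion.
-0.9025 + 0.3593i + 0.2053j - 0.1194k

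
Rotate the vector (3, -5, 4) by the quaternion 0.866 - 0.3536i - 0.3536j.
(-1.45, -0.55, 6.899)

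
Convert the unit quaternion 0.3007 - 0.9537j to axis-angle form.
axis = (0, -1, 0), θ = 145°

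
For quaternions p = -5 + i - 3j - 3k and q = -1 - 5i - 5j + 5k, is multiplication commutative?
No: pq = 10 - 6i + 38j - 42k ≠ 10 + 54i + 18j - 2k = qp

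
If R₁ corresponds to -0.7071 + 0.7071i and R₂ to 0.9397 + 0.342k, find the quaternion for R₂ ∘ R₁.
-0.6645 + 0.6645i + 0.2418j - 0.2418k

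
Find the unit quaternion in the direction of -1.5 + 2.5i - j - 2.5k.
-0.378 + 0.6299i - 0.252j - 0.6299k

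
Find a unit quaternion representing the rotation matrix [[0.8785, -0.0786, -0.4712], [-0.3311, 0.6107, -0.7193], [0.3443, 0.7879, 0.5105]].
0.866 + 0.4351i - 0.2354j - 0.0729k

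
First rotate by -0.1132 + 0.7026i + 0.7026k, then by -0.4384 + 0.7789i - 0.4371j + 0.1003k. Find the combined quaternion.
-0.5681 - 0.7033i - 0.4273j - 0.0123k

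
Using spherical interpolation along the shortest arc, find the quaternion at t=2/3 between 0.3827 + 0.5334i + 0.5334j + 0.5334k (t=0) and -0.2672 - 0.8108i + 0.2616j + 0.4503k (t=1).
0.395 + 0.9098i + 0.031j - 0.1237k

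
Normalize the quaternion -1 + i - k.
-0.5774 + 0.5774i - 0.5774k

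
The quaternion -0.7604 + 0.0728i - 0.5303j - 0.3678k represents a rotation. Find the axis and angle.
axis = (0.1121, -0.8165, -0.5663), θ = 279°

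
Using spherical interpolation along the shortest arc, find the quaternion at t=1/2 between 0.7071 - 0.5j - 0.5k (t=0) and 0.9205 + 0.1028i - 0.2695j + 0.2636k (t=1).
0.8949 + 0.0565i - 0.4231j - 0.13k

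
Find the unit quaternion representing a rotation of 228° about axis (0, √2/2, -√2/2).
-0.4067 + 0.646j - 0.646k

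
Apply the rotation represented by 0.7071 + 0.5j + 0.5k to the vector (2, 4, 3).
(-0.707, 4.914, 2.086)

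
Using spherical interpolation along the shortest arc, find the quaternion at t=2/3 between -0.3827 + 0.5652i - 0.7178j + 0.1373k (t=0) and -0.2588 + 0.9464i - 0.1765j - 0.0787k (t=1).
-0.3194 + 0.8669i - 0.3826j - 0.0056k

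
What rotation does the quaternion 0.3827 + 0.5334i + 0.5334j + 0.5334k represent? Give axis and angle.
axis = (√3/3, √3/3, √3/3), θ = 3π/4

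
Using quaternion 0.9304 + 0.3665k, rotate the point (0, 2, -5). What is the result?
(-1.364, 1.463, -5)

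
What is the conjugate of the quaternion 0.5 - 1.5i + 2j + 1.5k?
0.5 + 1.5i - 2j - 1.5k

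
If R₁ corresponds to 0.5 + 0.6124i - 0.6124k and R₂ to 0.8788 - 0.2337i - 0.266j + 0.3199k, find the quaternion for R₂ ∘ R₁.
0.7784 + 0.5842i - 0.0802j - 0.2153k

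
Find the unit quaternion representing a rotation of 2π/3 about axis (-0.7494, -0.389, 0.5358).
0.5 - 0.649i - 0.3369j + 0.464k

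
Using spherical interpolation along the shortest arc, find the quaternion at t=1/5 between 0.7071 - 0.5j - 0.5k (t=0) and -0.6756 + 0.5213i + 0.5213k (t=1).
0.7329 - 0.114i - 0.4138j - 0.5278k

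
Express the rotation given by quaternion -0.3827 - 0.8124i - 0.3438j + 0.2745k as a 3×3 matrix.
[[0.6129, 0.7687, -0.1829], [0.3485, -0.4707, -0.8106], [-0.7092, 0.4331, -0.5564]]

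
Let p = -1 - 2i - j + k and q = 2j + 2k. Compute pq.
-4i + 2j - 6k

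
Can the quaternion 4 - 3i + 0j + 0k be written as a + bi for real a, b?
Yes. The quaternion 4 - 3i has j- and k-coefficients y = z = 0, so it lies in the complex subalgebra spanned by 1 and i.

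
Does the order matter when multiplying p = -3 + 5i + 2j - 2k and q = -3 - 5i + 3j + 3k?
Yes: pq = 34 + 12i - 20j + 22k ≠ 34 - 12i - 10j - 28k = qp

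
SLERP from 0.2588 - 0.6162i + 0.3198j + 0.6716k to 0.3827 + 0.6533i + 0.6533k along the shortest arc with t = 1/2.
0.4257 + 0.0246i + 0.2122j + 0.8793k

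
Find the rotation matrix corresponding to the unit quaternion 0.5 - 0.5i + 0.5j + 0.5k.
[[0, -1, 0], [0, 0, 1], [-1, 0, 0]]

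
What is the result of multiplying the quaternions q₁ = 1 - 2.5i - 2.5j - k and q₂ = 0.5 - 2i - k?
-5.5 - 0.75i - 1.75j - 6.5k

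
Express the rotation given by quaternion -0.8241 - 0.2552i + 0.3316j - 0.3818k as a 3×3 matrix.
[[0.4885, -0.7985, -0.3517], [0.46, 0.5782, -0.6738], [0.7414, 0.1674, 0.6498]]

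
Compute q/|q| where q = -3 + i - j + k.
-0.866 + 0.2887i - 0.2887j + 0.2887k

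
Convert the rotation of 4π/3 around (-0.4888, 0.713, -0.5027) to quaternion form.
-0.5 - 0.4233i + 0.6175j - 0.4354k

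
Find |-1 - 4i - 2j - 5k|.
√46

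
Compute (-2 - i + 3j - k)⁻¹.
-0.1333 + 0.0667i - 0.2j + 0.0667k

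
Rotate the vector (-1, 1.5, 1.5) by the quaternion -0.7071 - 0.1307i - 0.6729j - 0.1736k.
(1.357, 1.01, 1.624)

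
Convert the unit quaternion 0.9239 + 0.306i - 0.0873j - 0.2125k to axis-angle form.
axis = (0.7997, -0.2282, -0.5554), θ = π/4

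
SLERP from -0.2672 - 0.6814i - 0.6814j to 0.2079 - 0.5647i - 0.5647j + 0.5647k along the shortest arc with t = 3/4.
0.0896 - 0.6307i - 0.6307j + 0.4432k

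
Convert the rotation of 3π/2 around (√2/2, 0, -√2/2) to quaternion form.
-0.7071 + 0.5i - 0.5k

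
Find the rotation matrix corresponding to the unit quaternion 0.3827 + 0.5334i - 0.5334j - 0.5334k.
[[-0.1381, -0.1608, -0.9773], [-0.9773, -0.1381, 0.1608], [-0.1608, 0.9773, -0.1381]]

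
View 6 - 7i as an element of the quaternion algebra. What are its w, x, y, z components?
6 - 7i + 0j + 0k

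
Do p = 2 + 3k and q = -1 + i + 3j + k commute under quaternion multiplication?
No: pq = -5 - 7i + 9j - k ≠ -5 + 11i + 3j - k = qp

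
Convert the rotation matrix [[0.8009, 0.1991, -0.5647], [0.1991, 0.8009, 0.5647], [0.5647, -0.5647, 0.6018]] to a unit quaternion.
0.8949 - 0.3155i - 0.3155j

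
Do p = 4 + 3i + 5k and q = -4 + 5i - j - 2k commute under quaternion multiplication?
No: pq = -21 + 13i + 27j - 31k ≠ -21 + 3i - 35j - 25k = qp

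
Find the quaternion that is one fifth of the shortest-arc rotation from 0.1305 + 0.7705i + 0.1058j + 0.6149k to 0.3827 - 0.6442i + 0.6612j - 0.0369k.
0.018 + 0.8343i - 0.0735j + 0.5461k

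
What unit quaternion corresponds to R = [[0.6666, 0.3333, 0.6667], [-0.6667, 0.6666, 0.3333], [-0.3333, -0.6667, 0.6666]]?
0.866 - 0.2887i + 0.2887j - 0.2887k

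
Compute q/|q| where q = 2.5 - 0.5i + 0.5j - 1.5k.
0.8333 - 0.1667i + 0.1667j - 0.5k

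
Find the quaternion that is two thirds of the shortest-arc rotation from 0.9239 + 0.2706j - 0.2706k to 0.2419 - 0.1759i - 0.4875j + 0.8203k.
0.2304 + 0.1453i + 0.5288j - 0.8038k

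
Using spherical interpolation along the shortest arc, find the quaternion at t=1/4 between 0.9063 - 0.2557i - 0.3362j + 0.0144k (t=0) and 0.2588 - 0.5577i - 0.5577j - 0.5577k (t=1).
0.8074 - 0.3694i - 0.4344j - 0.1513k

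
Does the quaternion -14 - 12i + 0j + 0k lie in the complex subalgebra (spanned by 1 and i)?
Yes. The quaternion -14 - 12i has j- and k-coefficients y = z = 0, so it lies in the complex subalgebra spanned by 1 and i.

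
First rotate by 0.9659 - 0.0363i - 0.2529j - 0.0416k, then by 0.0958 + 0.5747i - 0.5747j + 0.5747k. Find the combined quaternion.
-0.008 + 0.7209i - 0.5763j + 0.3849k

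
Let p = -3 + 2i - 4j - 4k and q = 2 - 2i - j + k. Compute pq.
-2 + 2i + j - 21k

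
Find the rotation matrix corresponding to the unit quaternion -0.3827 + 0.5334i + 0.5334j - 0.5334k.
[[-0.1381, 0.1608, -0.9773], [0.9773, -0.1381, -0.1608], [-0.1608, -0.9773, -0.1381]]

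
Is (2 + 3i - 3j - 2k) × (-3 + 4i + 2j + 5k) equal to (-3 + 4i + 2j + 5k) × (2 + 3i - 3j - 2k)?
No: pq = -2 - 12i - 10j + 34k ≠ -2 + 10i + 36j - 2k = qp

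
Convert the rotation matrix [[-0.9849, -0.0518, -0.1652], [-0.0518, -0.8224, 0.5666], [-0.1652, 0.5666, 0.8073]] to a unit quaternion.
-0.0869i + 0.298j + 0.9506k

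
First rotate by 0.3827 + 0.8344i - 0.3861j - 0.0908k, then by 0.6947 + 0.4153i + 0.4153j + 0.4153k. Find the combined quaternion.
0.1174 + 0.8612i + 0.2749j - 0.411k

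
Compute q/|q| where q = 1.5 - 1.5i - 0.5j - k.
0.6255 - 0.6255i - 0.2085j - 0.417k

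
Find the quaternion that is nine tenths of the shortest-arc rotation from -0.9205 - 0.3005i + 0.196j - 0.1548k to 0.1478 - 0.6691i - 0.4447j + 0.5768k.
-0.2785 + 0.6071i + 0.4614j - 0.5839k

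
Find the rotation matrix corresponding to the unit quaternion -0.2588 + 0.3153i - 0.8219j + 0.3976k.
[[-0.6672, -0.3125, 0.6761], [-0.7241, 0.485, -0.4904], [-0.1747, -0.8168, -0.5499]]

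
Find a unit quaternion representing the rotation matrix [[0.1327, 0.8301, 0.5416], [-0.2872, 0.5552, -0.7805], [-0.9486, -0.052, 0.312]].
0.7071 + 0.2576i + 0.5269j - 0.395k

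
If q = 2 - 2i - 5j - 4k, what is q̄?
2 + 2i + 5j + 4k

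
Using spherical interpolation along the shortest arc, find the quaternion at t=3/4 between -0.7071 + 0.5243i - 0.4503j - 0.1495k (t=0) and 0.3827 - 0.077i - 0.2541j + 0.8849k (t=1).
-0.5517 + 0.234i + 0.0702j - 0.7975k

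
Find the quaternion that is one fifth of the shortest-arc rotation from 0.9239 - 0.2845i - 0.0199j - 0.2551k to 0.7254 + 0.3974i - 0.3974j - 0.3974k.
0.9355 - 0.1486i - 0.1059j - 0.3026k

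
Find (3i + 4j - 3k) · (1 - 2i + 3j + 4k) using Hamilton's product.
6 + 28i - 2j + 14k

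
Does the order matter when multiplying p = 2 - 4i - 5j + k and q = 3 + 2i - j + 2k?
Yes: pq = 7 - 17i - 7j + 21k ≠ 7 + i - 27j - 7k = qp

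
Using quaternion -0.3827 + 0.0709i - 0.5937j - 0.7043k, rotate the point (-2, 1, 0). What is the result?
(0.771, -0.912, 1.891)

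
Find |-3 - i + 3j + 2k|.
√23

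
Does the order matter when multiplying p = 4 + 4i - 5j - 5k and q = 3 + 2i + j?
Yes: pq = 9 + 25i - 21j - k ≠ 9 + 15i - j - 29k = qp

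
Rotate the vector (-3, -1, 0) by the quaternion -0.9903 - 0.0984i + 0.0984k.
(-3.137, -0.377, -0.137)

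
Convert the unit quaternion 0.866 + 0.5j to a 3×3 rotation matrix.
[[0.5, 0, 0.866], [0, 1, 0], [-0.866, 0, 0.5]]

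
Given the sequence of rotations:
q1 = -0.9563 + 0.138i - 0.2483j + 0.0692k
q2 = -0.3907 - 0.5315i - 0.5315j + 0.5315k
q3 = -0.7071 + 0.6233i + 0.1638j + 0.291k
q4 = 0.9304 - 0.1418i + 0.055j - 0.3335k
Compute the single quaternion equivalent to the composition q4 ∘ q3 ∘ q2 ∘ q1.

q2 · q1 = 0.2782 + 0.5495i + 0.7154j - 0.33k
q3 · q2 · q1 = -0.5604 - 0.4774i - 0.0947j + 0.6702k
q4 · q3 · q2 · q1 = -0.3604 - 0.3594i + 0.1353j + 0.8501k
-0.3604 - 0.3594i + 0.1353j + 0.8501k


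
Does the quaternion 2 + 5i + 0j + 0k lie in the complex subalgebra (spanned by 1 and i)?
Yes. The quaternion 2 + 5i has j- and k-coefficients y = z = 0, so it lies in the complex subalgebra spanned by 1 and i.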